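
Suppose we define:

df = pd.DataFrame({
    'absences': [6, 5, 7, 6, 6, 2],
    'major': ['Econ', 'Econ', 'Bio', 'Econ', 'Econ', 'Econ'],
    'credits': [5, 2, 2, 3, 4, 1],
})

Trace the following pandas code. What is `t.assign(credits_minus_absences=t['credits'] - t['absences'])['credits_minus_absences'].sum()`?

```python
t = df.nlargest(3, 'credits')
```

-6

take 3 rows with largest credits:
   absences major  credits
0         6  Econ        5
4         6  Econ        4
3         6  Econ        3
add column credits_minus_absences = t['credits'] - t['absences']:
   absences major  credits  credits_minus_absences
0         6  Econ        5                      -1
4         6  Econ        4                      -2
3         6  Econ        3                      -3
Reading off the sum of column 'credits_minus_absences', we get -6.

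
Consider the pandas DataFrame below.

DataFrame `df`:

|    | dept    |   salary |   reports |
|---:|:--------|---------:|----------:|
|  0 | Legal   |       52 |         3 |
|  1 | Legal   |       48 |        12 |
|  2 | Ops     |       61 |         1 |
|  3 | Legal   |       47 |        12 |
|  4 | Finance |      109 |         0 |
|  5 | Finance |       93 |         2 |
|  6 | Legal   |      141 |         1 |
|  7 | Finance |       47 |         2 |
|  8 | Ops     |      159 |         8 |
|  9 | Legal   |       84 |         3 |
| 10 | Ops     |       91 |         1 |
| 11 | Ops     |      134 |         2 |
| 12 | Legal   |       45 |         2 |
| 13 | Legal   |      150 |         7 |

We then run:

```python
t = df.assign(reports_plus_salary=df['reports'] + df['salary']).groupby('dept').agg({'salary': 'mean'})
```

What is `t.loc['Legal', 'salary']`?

add column reports_plus_salary = df['reports'] + df['salary']:
       dept  salary  reports  reports_plus_salary
0     Legal      52        3                   55
1     Legal      48       12                   60
2       Ops      61        1                   62
3     Legal      47       12                   59
4   Finance     109        0                  109
5   Finance      93        2                   95
6     Legal     141        1                  142
7   Finance      47        2                   49
8       Ops     159        8                  167
9     Legal      84        3                   87
10      Ops      91        1                   92
11      Ops     134        2                  136
12    Legal      45        2                   47
13    Legal     150        7                  157
group by dept, mean of salary:
         salary
dept           
Finance   83.00
Legal     81.00
Ops      111.25
Then the value at row 'Legal', column 'salary': 81.0

81.0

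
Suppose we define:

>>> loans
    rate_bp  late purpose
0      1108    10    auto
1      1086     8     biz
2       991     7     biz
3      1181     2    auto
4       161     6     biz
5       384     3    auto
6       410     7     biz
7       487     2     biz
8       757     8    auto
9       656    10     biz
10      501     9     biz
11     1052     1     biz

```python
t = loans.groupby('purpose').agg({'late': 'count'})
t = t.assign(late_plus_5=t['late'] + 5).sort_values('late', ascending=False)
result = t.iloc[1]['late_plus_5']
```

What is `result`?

group by purpose, count of late:
         late
purpose      
auto        4
biz         8
add column late_plus_5 = t['late'] + 5:
         late  late_plus_5
purpose                   
auto        4            9
biz         8           13
sort by late descending:
         late  late_plus_5
purpose                   
biz         8           13
auto        4            9
The value at position 1, column 'late_plus_5' is 9.

9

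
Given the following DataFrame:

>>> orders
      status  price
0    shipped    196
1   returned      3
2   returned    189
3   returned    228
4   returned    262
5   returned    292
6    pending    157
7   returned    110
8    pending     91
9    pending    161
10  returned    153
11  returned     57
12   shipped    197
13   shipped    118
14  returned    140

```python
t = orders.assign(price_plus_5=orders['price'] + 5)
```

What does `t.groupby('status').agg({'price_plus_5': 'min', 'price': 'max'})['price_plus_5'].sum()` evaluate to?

add column price_plus_5 = orders['price'] + 5:
      status  price  price_plus_5
0    shipped    196           201
1   returned      3             8
2   returned    189           194
3   returned    228           233
4   returned    262           267
5   returned    292           297
6    pending    157           162
7   returned    110           115
8    pending     91            96
9    pending    161           166
10  returned    153           158
11  returned     57            62
12   shipped    197           202
13   shipped    118           123
14  returned    140           145
group by status: min(price_plus_5), max(price):
          price_plus_5  price
status                       
pending             96    161
returned             8    292
shipped            123    197
Finally, sum of column 'price_plus_5' = 227.

227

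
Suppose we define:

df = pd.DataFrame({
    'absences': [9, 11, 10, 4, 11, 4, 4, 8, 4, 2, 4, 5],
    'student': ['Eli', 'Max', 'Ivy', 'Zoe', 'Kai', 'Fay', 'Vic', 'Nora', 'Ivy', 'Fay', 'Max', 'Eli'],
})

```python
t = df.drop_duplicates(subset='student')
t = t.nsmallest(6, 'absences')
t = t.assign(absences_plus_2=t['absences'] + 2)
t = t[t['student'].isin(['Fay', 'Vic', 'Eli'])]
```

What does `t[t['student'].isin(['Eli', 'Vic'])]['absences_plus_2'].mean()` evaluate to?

drop duplicate student (keep=first):
   absences student
0         9     Eli
1        11     Max
2        10     Ivy
3         4     Zoe
4        11     Kai
5         4     Fay
6         4     Vic
7         8    Nora
take 6 rows with smallest absences:
   absences student
3         4     Zoe
5         4     Fay
6         4     Vic
7         8    Nora
0         9     Eli
2        10     Ivy
add column absences_plus_2 = t['absences'] + 2:
   absences student  absences_plus_2
3         4     Zoe                6
5         4     Fay                6
6         4     Vic                6
7         8    Nora               10
0         9     Eli               11
2        10     Ivy               12
filter rows where student in ['Fay', 'Vic', 'Eli']:
   absences student  absences_plus_2
5         4     Fay                6
6         4     Vic                6
0         9     Eli               11
filter rows where student in ['Eli', 'Vic']:
   absences student  absences_plus_2
6         4     Vic                6
0         9     Eli               11
The mean of column 'absences_plus_2' is 8.5.

8.5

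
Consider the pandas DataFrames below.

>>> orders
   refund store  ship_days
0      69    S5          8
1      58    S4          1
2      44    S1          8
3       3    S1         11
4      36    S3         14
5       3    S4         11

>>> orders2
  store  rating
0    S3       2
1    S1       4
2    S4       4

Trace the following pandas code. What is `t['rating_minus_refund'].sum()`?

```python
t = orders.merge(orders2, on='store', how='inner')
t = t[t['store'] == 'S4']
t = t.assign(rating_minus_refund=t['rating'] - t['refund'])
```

-53

merge on 'store' (how='inner') → 5 rows:
   refund store  ship_days  rating
0      58    S4          1       4
1      44    S1          8       4
2       3    S1         11       4
3      36    S3         14       2
4       3    S4         11       4
filter rows where store == 'S4':
   refund store  ship_days  rating
0      58    S4          1       4
4       3    S4         11       4
add column rating_minus_refund = t['rating'] - t['refund']:
   refund store  ship_days  rating  rating_minus_refund
0      58    S4          1       4                  -54
4       3    S4         11       4                    1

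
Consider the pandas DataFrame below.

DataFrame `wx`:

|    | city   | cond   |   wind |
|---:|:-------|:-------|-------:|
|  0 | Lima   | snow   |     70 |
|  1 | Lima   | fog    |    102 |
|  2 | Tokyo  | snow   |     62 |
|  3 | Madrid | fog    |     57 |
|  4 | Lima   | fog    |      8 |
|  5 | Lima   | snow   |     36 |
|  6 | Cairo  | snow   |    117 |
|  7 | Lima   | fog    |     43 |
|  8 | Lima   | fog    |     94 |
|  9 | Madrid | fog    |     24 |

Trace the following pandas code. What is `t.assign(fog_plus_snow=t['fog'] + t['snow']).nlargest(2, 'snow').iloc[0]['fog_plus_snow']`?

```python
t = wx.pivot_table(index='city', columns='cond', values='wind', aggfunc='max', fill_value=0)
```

pivot: rows=city, cols=cond, max(wind):
cond    fog  snow
city             
Cairo     0   117
Lima    102    70
Madrid   57     0
Tokyo     0    62
add column fog_plus_snow = t['fog'] + t['snow']:
cond    fog  snow  fog_plus_snow
city                            
Cairo     0   117            117
Lima    102    70            172
Madrid   57     0             57
Tokyo     0    62             62
take 2 rows with largest snow:
cond   fog  snow  fog_plus_snow
city                           
Cairo    0   117            117
Lima   102    70            172
Taking the value at position 0, column 'fog_plus_snow' gives 117.

117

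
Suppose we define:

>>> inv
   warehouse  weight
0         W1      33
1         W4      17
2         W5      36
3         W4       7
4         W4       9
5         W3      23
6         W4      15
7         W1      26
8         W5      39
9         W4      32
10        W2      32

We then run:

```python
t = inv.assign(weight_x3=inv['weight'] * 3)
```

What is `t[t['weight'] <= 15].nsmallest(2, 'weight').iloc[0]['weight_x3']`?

add column weight_x3 = inv['weight'] * 3:
   warehouse  weight  weight_x3
0         W1      33         99
1         W4      17         51
2         W5      36        108
3         W4       7         21
4         W4       9         27
5         W3      23         69
6         W4      15         45
7         W1      26         78
8         W5      39        117
9         W4      32         96
10        W2      32         96
filter rows where weight <= 15:
  warehouse  weight  weight_x3
3        W4       7         21
4        W4       9         27
6        W4      15         45
take 2 rows with smallest weight:
  warehouse  weight  weight_x3
3        W4       7         21
4        W4       9         27
Taking the value at position 0, column 'weight_x3' gives 21.

21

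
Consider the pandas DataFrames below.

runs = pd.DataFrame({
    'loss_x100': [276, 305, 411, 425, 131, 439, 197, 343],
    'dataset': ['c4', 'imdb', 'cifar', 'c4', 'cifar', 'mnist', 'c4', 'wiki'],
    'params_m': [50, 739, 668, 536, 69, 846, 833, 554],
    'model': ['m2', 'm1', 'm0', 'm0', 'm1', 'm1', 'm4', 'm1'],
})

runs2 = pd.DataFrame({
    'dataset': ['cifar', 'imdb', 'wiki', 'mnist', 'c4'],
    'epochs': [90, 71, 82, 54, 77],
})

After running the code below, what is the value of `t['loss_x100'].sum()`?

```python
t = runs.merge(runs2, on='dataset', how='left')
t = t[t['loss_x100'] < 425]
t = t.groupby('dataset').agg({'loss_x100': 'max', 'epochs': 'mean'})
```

merge on 'dataset' (how='left') → 8 rows:
   loss_x100 dataset  params_m model  epochs
0        276      c4        50    m2      77
1        305    imdb       739    m1      71
2        411   cifar       668    m0      90
3        425      c4       536    m0      77
4        131   cifar        69    m1      90
5        439   mnist       846    m1      54
6        197      c4       833    m4      77
7        343    wiki       554    m1      82
filter rows where loss_x100 < 425:
   loss_x100 dataset  params_m model  epochs
0        276      c4        50    m2      77
1        305    imdb       739    m1      71
2        411   cifar       668    m0      90
4        131   cifar        69    m1      90
6        197      c4       833    m4      77
7        343    wiki       554    m1      82
group by dataset: max(loss_x100), mean(epochs):
         loss_x100  epochs
dataset                   
c4             276    77.0
cifar          411    90.0
imdb           305    71.0
wiki           343    82.0

1335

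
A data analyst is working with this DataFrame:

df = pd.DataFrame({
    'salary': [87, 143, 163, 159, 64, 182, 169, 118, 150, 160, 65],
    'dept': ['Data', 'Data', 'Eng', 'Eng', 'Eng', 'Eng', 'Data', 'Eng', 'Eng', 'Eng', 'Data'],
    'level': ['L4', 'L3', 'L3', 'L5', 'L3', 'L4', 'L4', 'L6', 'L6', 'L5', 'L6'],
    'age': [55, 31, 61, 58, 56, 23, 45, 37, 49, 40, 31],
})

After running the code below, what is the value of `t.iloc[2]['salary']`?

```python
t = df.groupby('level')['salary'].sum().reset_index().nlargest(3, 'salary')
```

group by level, sum of salary:
level
L3    370
L4    438
L5    319
L6    333
Name: salary, dtype: int64
reset_index():
  level  salary
0    L3     370
1    L4     438
2    L5     319
3    L6     333
take 3 rows with largest salary:
  level  salary
1    L4     438
0    L3     370
3    L6     333

333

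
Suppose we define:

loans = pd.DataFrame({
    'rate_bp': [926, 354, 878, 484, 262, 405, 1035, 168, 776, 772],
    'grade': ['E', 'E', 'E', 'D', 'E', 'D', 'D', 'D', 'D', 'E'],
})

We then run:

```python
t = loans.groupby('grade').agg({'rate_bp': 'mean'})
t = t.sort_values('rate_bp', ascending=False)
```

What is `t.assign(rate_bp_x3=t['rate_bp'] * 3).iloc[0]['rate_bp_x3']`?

1915.2

group by grade, mean of rate_bp:
       rate_bp
grade         
D        573.6
E        638.4
sort by rate_bp descending:
       rate_bp
grade         
E        638.4
D        573.6
add column rate_bp_x3 = t['rate_bp'] * 3:
       rate_bp  rate_bp_x3
grade                     
E        638.4      1915.2
D        573.6      1720.8
Finally, value at position 0, column 'rate_bp_x3' = 1915.2.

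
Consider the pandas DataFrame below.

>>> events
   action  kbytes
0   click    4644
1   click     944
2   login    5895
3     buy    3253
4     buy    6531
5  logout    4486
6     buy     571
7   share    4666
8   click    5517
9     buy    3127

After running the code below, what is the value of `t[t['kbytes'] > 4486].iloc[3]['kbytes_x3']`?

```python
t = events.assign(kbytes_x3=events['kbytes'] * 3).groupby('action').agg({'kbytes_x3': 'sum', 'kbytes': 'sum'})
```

add column kbytes_x3 = events['kbytes'] * 3:
   action  kbytes  kbytes_x3
0   click    4644      13932
1   click     944       2832
2   login    5895      17685
3     buy    3253       9759
4     buy    6531      19593
5  logout    4486      13458
6     buy     571       1713
7   share    4666      13998
8   click    5517      16551
9     buy    3127       9381
group by action: sum(kbytes_x3), sum(kbytes):
        kbytes_x3  kbytes
action                   
buy         40446   13482
click       33315   11105
login       17685    5895
logout      13458    4486
share       13998    4666
filter rows where kbytes > 4486:
        kbytes_x3  kbytes
action                   
buy         40446   13482
click       33315   11105
login       17685    5895
share       13998    4666
value at position 3, column 'kbytes_x3' → 13998

13998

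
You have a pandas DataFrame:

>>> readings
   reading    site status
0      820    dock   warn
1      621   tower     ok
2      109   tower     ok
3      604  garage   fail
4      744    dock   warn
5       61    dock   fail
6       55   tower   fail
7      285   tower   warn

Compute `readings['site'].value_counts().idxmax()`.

tower

value_counts of site:
site
tower     4
dock      3
garage    1
Name: count, dtype: int64
Then the label with the largest value: tower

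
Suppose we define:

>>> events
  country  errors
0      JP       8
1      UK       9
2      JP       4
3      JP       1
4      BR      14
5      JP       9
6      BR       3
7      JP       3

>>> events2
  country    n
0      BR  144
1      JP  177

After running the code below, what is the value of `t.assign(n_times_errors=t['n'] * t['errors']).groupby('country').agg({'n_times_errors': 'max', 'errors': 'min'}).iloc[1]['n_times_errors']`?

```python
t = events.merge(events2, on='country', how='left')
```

1593.0

merge on 'country' (how='left') → 8 rows:
  country  errors      n
0      JP       8  177.0
1      UK       9    NaN
2      JP       4  177.0
3      JP       1  177.0
4      BR      14  144.0
5      JP       9  177.0
6      BR       3  144.0
7      JP       3  177.0
add column n_times_errors = t['n'] * t['errors']:
  country  errors      n  n_times_errors
0      JP       8  177.0          1416.0
1      UK       9    NaN             NaN
2      JP       4  177.0           708.0
3      JP       1  177.0           177.0
4      BR      14  144.0          2016.0
5      JP       9  177.0          1593.0
6      BR       3  144.0           432.0
7      JP       3  177.0           531.0
group by country: max(n_times_errors), min(errors):
         n_times_errors  errors
country                        
BR               2016.0       3
JP               1593.0       1
UK                  NaN       9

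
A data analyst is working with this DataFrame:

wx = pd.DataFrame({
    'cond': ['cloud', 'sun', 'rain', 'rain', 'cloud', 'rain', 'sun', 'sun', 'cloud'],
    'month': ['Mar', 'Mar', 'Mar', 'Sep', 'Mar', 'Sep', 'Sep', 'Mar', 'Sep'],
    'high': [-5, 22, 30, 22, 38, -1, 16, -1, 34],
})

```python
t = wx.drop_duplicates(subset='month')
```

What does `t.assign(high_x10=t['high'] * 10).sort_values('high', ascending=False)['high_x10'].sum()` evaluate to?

170

drop duplicate month (keep=first):
    cond month  high
0  cloud   Mar    -5
3   rain   Sep    22
add column high_x10 = t['high'] * 10:
    cond month  high  high_x10
0  cloud   Mar    -5       -50
3   rain   Sep    22       220
sort by high descending:
    cond month  high  high_x10
3   rain   Sep    22       220
0  cloud   Mar    -5       -50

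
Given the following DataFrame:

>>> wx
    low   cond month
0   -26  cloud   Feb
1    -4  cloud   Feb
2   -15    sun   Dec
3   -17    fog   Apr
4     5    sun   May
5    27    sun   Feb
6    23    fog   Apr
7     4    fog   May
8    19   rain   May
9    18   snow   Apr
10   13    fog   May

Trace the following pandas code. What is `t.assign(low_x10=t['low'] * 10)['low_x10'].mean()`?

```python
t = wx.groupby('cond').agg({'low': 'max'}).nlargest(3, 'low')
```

group by cond, max of low:
       low
cond      
cloud   -4
fog     23
rain    19
snow    18
sun     27
take 3 rows with largest low:
      low
cond     
sun    27
fog    23
rain   19
add column low_x10 = t['low'] * 10:
      low  low_x10
cond              
sun    27      270
fog    23      230
rain   19      190
Reading off the mean of column 'low_x10', we get 230.0.

230.0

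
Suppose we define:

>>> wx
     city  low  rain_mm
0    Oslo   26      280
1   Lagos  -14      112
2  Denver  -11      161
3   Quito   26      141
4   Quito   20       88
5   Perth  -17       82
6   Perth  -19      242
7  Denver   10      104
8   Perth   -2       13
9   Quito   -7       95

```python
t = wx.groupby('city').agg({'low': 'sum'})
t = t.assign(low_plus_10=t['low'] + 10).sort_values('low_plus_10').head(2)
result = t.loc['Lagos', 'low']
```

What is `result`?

-14

group by city, sum of low:
        low
city       
Denver   -1
Lagos   -14
Oslo     26
Perth   -38
Quito    39
add column low_plus_10 = t['low'] + 10:
        low  low_plus_10
city                    
Denver   -1            9
Lagos   -14           -4
Oslo     26           36
Perth   -38          -28
Quito    39           49
sort by low_plus_10:
        low  low_plus_10
city                    
Perth   -38          -28
Lagos   -14           -4
Denver   -1            9
Oslo     26           36
Quito    39           49
take first 2 rows:
       low  low_plus_10
city                   
Perth  -38          -28
Lagos  -14           -4
Then the value at row 'Lagos', column 'low': -14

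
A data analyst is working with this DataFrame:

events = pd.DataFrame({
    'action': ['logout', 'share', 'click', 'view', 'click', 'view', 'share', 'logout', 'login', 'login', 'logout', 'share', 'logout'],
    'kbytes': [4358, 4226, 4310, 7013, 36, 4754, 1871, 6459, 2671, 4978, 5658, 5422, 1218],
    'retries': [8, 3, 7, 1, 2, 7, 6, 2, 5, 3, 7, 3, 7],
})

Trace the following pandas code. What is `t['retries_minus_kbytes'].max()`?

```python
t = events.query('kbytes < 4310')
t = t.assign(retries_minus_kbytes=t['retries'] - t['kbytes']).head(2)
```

-34

filter rows where kbytes < 4310:
    action  kbytes  retries
1    share    4226        3
4    click      36        2
6    share    1871        6
8    login    2671        5
12  logout    1218        7
add column retries_minus_kbytes = t['retries'] - t['kbytes']:
    action  kbytes  retries  retries_minus_kbytes
1    share    4226        3                 -4223
4    click      36        2                   -34
6    share    1871        6                 -1865
8    login    2671        5                 -2666
12  logout    1218        7                 -1211
take first 2 rows:
  action  kbytes  retries  retries_minus_kbytes
1  share    4226        3                 -4223
4  click      36        2                   -34
max of column 'retries_minus_kbytes' → -34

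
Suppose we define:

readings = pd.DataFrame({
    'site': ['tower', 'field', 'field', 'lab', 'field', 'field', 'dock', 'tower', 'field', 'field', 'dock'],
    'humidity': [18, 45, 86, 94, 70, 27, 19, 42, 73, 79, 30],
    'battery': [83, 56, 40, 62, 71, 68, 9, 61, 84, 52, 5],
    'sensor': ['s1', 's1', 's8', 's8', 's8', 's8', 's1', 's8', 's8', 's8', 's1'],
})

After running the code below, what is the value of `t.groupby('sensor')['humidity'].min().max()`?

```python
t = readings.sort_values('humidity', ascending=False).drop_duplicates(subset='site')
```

sort by humidity descending:
     site  humidity  battery sensor
3     lab        94       62     s8
2   field        86       40     s8
9   field        79       52     s8
8   field        73       84     s8
4   field        70       71     s8
1   field        45       56     s1
7   tower        42       61     s8
10   dock        30        5     s1
5   field        27       68     s8
6    dock        19        9     s1
0   tower        18       83     s1
drop duplicate site (keep=first):
     site  humidity  battery sensor
3     lab        94       62     s8
2   field        86       40     s8
7   tower        42       61     s8
10   dock        30        5     s1
group by sensor, min of humidity:
sensor
s1    30
s8    42
Name: humidity, dtype: int64
max of the resulting series → 42

42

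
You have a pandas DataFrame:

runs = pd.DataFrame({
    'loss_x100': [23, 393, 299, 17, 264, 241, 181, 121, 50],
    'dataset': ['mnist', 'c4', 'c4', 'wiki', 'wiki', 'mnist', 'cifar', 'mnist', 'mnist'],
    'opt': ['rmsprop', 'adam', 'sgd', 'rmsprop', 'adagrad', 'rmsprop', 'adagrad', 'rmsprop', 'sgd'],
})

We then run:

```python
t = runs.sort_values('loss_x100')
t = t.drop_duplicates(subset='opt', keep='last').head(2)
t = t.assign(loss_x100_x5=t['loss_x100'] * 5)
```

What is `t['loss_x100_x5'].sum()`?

sort by loss_x100:
   loss_x100 dataset      opt
3         17    wiki  rmsprop
0         23   mnist  rmsprop
8         50   mnist      sgd
7        121   mnist  rmsprop
6        181   cifar  adagrad
5        241   mnist  rmsprop
4        264    wiki  adagrad
2        299      c4      sgd
1        393      c4     adam
drop duplicate opt (keep=last):
   loss_x100 dataset      opt
5        241   mnist  rmsprop
4        264    wiki  adagrad
2        299      c4      sgd
1        393      c4     adam
take first 2 rows:
   loss_x100 dataset      opt
5        241   mnist  rmsprop
4        264    wiki  adagrad
add column loss_x100_x5 = t['loss_x100'] * 5:
   loss_x100 dataset      opt  loss_x100_x5
5        241   mnist  rmsprop          1205
4        264    wiki  adagrad          1320
sum of column 'loss_x100_x5' → 2525

2525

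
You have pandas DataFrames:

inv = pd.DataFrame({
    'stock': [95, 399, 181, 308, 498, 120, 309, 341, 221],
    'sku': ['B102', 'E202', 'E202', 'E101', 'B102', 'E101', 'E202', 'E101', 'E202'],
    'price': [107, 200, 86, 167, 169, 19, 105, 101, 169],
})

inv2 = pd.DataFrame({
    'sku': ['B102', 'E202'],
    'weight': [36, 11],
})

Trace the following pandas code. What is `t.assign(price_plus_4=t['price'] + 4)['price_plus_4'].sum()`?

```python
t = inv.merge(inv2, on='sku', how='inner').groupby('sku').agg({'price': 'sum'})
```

merge on 'sku' (how='inner') → 6 rows:
   stock   sku  price  weight
0     95  B102    107      36
1    399  E202    200      11
2    181  E202     86      11
3    498  B102    169      36
4    309  E202    105      11
5    221  E202    169      11
group by sku, sum of price:
      price
sku        
B102    276
E202    560
add column price_plus_4 = t['price'] + 4:
      price  price_plus_4
sku                      
B102    276           280
E202    560           564

844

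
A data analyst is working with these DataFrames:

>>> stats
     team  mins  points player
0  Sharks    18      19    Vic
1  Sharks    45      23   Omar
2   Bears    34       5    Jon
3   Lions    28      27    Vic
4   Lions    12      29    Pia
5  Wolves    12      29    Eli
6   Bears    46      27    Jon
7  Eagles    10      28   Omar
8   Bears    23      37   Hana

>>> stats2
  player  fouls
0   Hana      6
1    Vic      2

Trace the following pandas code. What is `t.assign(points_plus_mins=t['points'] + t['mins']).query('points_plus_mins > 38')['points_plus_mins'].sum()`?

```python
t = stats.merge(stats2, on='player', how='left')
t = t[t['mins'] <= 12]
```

merge on 'player' (how='left') → 9 rows:
     team  mins  points player  fouls
0  Sharks    18      19    Vic    2.0
1  Sharks    45      23   Omar    NaN
2   Bears    34       5    Jon    NaN
3   Lions    28      27    Vic    2.0
4   Lions    12      29    Pia    NaN
5  Wolves    12      29    Eli    NaN
6   Bears    46      27    Jon    NaN
7  Eagles    10      28   Omar    NaN
8   Bears    23      37   Hana    6.0
filter rows where mins <= 12:
     team  mins  points player  fouls
4   Lions    12      29    Pia    NaN
5  Wolves    12      29    Eli    NaN
7  Eagles    10      28   Omar    NaN
add column points_plus_mins = t['points'] + t['mins']:
     team  mins  points player  fouls  points_plus_mins
4   Lions    12      29    Pia    NaN                41
5  Wolves    12      29    Eli    NaN                41
7  Eagles    10      28   Omar    NaN                38
filter rows where points_plus_mins > 38:
     team  mins  points player  fouls  points_plus_mins
4   Lions    12      29    Pia    NaN                41
5  Wolves    12      29    Eli    NaN                41

82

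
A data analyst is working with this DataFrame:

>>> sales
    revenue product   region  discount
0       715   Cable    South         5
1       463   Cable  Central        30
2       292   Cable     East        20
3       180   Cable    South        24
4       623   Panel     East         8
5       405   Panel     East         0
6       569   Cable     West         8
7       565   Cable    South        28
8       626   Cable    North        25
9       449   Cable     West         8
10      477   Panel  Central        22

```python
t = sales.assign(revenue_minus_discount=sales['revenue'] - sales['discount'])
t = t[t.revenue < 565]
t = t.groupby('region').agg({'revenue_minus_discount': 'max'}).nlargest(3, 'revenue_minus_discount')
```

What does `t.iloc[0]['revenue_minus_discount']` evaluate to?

455

add column revenue_minus_discount = sales['revenue'] - sales['discount']:
    revenue product   region  discount  revenue_minus_discount
0       715   Cable    South         5                     710
1       463   Cable  Central        30                     433
2       292   Cable     East        20                     272
3       180   Cable    South        24                     156
4       623   Panel     East         8                     615
5       405   Panel     East         0                     405
6       569   Cable     West         8                     561
7       565   Cable    South        28                     537
8       626   Cable    North        25                     601
9       449   Cable     West         8                     441
10      477   Panel  Central        22                     455
filter rows where revenue < 565:
    revenue product   region  discount  revenue_minus_discount
1       463   Cable  Central        30                     433
2       292   Cable     East        20                     272
3       180   Cable    South        24                     156
5       405   Panel     East         0                     405
9       449   Cable     West         8                     441
10      477   Panel  Central        22                     455
group by region, max of revenue_minus_discount:
         revenue_minus_discount
region                         
Central                     455
East                        405
South                       156
West                        441
take 3 rows with largest revenue_minus_discount:
         revenue_minus_discount
region                         
Central                     455
West                        441
East                        405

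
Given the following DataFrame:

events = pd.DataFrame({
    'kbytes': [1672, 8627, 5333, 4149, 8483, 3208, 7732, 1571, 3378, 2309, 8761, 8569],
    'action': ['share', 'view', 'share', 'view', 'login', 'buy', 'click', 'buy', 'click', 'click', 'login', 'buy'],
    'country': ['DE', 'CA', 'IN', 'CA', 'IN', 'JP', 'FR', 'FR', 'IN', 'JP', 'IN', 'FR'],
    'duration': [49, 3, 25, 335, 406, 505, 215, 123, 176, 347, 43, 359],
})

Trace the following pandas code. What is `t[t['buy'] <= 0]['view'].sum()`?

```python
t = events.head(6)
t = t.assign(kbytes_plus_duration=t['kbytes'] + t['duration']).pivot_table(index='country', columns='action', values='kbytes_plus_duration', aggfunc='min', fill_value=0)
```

4484

take first 6 rows:
   kbytes action country  duration
0    1672  share      DE        49
1    8627   view      CA         3
2    5333  share      IN        25
3    4149   view      CA       335
4    8483  login      IN       406
5    3208    buy      JP       505
add column kbytes_plus_duration = t['kbytes'] + t['duration']:
   kbytes action country  duration  kbytes_plus_duration
0    1672  share      DE        49                  1721
1    8627   view      CA         3                  8630
2    5333  share      IN        25                  5358
3    4149   view      CA       335                  4484
4    8483  login      IN       406                  8889
5    3208    buy      JP       505                  3713
pivot: rows=country, cols=action, min(kbytes_plus_duration):
action    buy  login  share  view
country                          
CA          0      0      0  4484
DE          0      0   1721     0
IN          0   8889   5358     0
JP       3713      0      0     0
filter rows where buy <= 0:
action   buy  login  share  view
country                         
CA         0      0      0  4484
DE         0      0   1721     0
IN         0   8889   5358     0
sum of column 'view' → 4484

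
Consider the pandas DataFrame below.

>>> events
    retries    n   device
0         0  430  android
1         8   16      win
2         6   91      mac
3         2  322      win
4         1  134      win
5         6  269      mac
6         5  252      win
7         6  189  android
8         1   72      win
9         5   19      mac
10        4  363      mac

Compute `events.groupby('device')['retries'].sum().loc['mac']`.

21

group by device, sum of retries:
device
android     6
mac        21
win        17
Name: retries, dtype: int64
Hence 21.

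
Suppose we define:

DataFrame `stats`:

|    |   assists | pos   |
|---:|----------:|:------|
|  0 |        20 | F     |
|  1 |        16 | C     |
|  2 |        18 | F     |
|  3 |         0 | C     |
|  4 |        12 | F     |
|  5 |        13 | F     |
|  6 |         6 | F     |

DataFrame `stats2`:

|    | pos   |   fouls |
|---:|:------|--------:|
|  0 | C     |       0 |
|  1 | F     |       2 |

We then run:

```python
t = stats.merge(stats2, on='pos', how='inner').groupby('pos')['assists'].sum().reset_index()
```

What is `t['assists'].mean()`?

42.5

merge on 'pos' (how='inner') → 7 rows:
   assists pos  fouls
0       20   F      2
1       16   C      0
2       18   F      2
3        0   C      0
4       12   F      2
5       13   F      2
6        6   F      2
group by pos, sum of assists:
pos
C    16
F    69
Name: assists, dtype: int64
reset_index():
  pos  assists
0   C       16
1   F       69
The mean of column 'assists' is 42.5.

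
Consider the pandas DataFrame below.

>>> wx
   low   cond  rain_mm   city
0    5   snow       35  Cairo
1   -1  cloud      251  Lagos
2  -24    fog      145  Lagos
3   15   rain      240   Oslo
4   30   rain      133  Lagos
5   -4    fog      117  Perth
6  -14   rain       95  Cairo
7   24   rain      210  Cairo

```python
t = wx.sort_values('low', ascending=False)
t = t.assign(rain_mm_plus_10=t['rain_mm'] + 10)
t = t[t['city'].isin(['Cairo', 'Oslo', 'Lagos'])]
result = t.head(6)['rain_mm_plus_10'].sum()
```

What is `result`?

sort by low descending:
   low   cond  rain_mm   city
4   30   rain      133  Lagos
7   24   rain      210  Cairo
3   15   rain      240   Oslo
0    5   snow       35  Cairo
1   -1  cloud      251  Lagos
5   -4    fog      117  Perth
6  -14   rain       95  Cairo
2  -24    fog      145  Lagos
add column rain_mm_plus_10 = t['rain_mm'] + 10:
   low   cond  rain_mm   city  rain_mm_plus_10
4   30   rain      133  Lagos              143
7   24   rain      210  Cairo              220
3   15   rain      240   Oslo              250
0    5   snow       35  Cairo               45
1   -1  cloud      251  Lagos              261
5   -4    fog      117  Perth              127
6  -14   rain       95  Cairo              105
2  -24    fog      145  Lagos              155
filter rows where city in ['Cairo', 'Oslo', 'Lagos']:
   low   cond  rain_mm   city  rain_mm_plus_10
4   30   rain      133  Lagos              143
7   24   rain      210  Cairo              220
3   15   rain      240   Oslo              250
0    5   snow       35  Cairo               45
1   -1  cloud      251  Lagos              261
6  -14   rain       95  Cairo              105
2  -24    fog      145  Lagos              155
take first 6 rows:
   low   cond  rain_mm   city  rain_mm_plus_10
4   30   rain      133  Lagos              143
7   24   rain      210  Cairo              220
3   15   rain      240   Oslo              250
0    5   snow       35  Cairo               45
1   -1  cloud      251  Lagos              261
6  -14   rain       95  Cairo              105
Then the sum of column 'rain_mm_plus_10': 1024

1024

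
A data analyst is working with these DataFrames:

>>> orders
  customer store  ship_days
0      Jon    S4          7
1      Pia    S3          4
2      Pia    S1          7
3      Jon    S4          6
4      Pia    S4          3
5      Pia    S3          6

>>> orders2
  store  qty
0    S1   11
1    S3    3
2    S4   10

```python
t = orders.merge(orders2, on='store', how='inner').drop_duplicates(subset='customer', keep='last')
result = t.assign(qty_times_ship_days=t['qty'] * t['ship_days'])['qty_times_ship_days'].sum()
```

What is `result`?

merge on 'store' (how='inner') → 6 rows:
  customer store  ship_days  qty
0      Jon    S4          7   10
1      Pia    S3          4    3
2      Pia    S1          7   11
3      Jon    S4          6   10
4      Pia    S4          3   10
5      Pia    S3          6    3
drop duplicate customer (keep=last):
  customer store  ship_days  qty
3      Jon    S4          6   10
5      Pia    S3          6    3
add column qty_times_ship_days = t['qty'] * t['ship_days']:
  customer store  ship_days  qty  qty_times_ship_days
3      Jon    S4          6   10                   60
5      Pia    S3          6    3                   18
Finally, sum of column 'qty_times_ship_days' = 78.

78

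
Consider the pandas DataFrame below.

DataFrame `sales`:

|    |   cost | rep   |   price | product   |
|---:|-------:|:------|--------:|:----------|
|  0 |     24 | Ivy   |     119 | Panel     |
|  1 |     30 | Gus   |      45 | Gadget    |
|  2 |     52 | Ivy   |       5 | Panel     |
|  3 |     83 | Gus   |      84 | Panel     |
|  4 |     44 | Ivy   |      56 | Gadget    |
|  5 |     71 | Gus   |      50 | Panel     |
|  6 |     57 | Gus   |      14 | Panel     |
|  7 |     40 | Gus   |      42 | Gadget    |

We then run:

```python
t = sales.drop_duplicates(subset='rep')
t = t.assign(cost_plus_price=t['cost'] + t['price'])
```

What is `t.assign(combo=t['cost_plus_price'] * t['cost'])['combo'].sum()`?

5682

drop duplicate rep (keep=first):
   cost  rep  price product
0    24  Ivy    119   Panel
1    30  Gus     45  Gadget
add column cost_plus_price = t['cost'] + t['price']:
   cost  rep  price product  cost_plus_price
0    24  Ivy    119   Panel              143
1    30  Gus     45  Gadget               75
add column combo = t['cost_plus_price'] * t['cost']:
   cost  rep  price product  cost_plus_price  combo
0    24  Ivy    119   Panel              143   3432
1    30  Gus     45  Gadget               75   2250
Finally, sum of column 'combo' = 5682.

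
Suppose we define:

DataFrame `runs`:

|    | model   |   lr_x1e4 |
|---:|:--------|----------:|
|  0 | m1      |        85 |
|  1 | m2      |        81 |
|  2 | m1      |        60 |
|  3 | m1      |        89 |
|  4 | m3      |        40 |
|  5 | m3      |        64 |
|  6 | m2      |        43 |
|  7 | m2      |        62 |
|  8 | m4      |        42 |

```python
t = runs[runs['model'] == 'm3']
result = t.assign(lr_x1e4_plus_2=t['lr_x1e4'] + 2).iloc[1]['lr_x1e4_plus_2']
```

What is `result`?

filter rows where model == 'm3':
  model  lr_x1e4
4    m3       40
5    m3       64
add column lr_x1e4_plus_2 = t['lr_x1e4'] + 2:
  model  lr_x1e4  lr_x1e4_plus_2
4    m3       40              42
5    m3       64              66
The value at position 1, column 'lr_x1e4_plus_2' is 66.

66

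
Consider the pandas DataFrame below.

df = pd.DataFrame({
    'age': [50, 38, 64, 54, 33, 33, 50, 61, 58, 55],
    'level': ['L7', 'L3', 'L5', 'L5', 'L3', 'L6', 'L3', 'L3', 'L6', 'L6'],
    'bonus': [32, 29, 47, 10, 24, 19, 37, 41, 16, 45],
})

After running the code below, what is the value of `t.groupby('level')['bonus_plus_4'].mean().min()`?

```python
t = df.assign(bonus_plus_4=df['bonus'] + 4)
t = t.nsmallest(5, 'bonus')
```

add column bonus_plus_4 = df['bonus'] + 4:
   age level  bonus  bonus_plus_4
0   50    L7     32            36
1   38    L3     29            33
2   64    L5     47            51
3   54    L5     10            14
4   33    L3     24            28
5   33    L6     19            23
6   50    L3     37            41
7   61    L3     41            45
8   58    L6     16            20
9   55    L6     45            49
take 5 rows with smallest bonus:
   age level  bonus  bonus_plus_4
3   54    L5     10            14
8   58    L6     16            20
5   33    L6     19            23
4   33    L3     24            28
1   38    L3     29            33
group by level, mean of bonus_plus_4:
level
L3    30.5
L5    14.0
L6    21.5
Name: bonus_plus_4, dtype: float64
Hence 14.0.

14.0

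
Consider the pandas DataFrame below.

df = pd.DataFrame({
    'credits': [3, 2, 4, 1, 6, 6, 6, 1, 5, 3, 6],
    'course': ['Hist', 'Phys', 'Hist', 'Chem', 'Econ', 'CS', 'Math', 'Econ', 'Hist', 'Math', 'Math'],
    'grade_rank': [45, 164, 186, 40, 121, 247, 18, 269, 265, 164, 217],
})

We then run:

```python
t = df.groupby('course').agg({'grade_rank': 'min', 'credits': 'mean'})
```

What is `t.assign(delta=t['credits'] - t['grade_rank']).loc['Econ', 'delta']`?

group by course: min(grade_rank), mean(credits):
        grade_rank  credits
course                     
CS             247      6.0
Chem            40      1.0
Econ           121      3.5
Hist            45      4.0
Math            18      5.0
Phys           164      2.0
add column delta = t['credits'] - t['grade_rank']:
        grade_rank  credits  delta
course                            
CS             247      6.0 -241.0
Chem            40      1.0  -39.0
Econ           121      3.5 -117.5
Hist            45      4.0  -41.0
Math            18      5.0  -13.0
Phys           164      2.0 -162.0
Finally, value at row 'Econ', column 'delta' = -117.5.

-117.5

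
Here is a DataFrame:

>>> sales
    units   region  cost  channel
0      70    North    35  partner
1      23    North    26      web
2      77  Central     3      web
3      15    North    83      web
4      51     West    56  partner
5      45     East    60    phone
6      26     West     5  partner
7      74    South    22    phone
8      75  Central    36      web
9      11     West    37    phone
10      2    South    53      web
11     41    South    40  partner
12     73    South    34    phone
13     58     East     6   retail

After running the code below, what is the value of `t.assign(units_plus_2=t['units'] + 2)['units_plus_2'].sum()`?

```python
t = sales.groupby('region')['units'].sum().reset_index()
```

651

group by region, sum of units:
region
Central    152
East       103
North      108
South      190
West        88
Name: units, dtype: int64
reset_index():
    region  units
0  Central    152
1     East    103
2    North    108
3    South    190
4     West     88
add column units_plus_2 = t['units'] + 2:
    region  units  units_plus_2
0  Central    152           154
1     East    103           105
2    North    108           110
3    South    190           192
4     West     88            90
So sum() = 651.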